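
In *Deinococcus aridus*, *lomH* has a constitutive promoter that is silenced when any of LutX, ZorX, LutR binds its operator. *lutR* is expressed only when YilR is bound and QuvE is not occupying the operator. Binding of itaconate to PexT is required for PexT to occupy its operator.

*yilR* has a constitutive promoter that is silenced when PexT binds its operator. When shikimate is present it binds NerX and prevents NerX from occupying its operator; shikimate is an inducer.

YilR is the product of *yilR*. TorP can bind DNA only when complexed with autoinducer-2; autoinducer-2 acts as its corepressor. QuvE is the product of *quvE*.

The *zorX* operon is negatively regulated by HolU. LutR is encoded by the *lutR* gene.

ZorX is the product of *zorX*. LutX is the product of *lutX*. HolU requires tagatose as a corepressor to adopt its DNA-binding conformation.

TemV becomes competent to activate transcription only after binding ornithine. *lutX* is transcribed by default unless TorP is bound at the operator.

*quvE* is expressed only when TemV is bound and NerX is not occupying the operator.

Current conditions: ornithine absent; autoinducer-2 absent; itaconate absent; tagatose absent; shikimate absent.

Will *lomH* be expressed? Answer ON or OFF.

Autoinducer-2 is absent, so TorP is inactive.
With no repressor bound, *lutX* is transcribed.
So LutX is produced and active.
Tagatose is absent, so HolU is inactive.
With no repressor bound, *zorX* is transcribed.
So ZorX is produced and active.
Ornithine is absent, so TemV is inactive.
Shikimate is absent, so NerX is active.
With repressor NerX bound, *quvE* is not transcribed.
So QuvE is not produced.
Itaconate is absent, so PexT is inactive.
With no repressor bound, *yilR* is transcribed.
So YilR is produced and active.
No repressor is bound and YilR is active, so *lutR* is transcribed.
So LutR is produced and active.
With repressor LutX bound, *lomH* is not transcribed.

OFF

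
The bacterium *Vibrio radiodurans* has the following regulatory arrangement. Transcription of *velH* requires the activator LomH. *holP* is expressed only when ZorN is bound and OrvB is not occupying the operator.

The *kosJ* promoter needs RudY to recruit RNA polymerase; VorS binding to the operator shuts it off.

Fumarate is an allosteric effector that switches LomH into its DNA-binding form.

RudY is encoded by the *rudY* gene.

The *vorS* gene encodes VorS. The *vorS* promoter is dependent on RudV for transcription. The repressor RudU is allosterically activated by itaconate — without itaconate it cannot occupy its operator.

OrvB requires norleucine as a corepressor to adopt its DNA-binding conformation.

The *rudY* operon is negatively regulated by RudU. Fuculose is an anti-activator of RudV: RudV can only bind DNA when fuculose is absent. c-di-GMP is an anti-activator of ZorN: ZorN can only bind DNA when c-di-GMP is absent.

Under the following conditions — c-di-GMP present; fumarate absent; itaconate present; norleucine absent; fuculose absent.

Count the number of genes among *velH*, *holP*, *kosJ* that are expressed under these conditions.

0

Fumarate is absent, so LomH is inactive.
Required activator LomH is absent, so *velH* is not transcribed.
→ *velH* is OFF.
Norleucine is absent, so OrvB is inactive.
c-di-GMP is present, so ZorN is inactive.
Required activator ZorN is absent, so *holP* is not transcribed.
→ *holP* is OFF.
Itaconate is present, so RudU is active.
With repressor RudU bound, *rudY* is not transcribed.
So RudY is not produced.
Fuculose is absent, so RudV is active.
No repressor is bound and RudV is active, so *vorS* is transcribed.
So VorS is produced and active.
With repressor VorS bound, *kosJ* is not transcribed.
→ *kosJ* is OFF.
0 of the 3 genes are transcribed.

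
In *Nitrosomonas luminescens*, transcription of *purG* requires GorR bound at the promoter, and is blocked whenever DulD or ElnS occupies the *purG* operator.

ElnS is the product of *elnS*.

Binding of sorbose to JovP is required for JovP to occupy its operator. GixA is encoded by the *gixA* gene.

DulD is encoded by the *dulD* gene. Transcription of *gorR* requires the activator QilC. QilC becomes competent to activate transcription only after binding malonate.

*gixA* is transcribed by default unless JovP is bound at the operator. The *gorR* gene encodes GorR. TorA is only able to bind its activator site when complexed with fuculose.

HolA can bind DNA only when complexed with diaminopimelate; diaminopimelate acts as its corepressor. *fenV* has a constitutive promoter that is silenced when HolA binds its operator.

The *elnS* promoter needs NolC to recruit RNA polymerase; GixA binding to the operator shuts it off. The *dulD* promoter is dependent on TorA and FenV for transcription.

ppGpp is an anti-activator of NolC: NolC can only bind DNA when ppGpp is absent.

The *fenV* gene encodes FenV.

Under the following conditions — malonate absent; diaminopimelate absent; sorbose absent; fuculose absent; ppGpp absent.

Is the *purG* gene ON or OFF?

OFF

Fuculose is absent, so TorA is inactive.
Diaminopimelate is absent, so HolA is inactive.
With no repressor bound, *fenV* is transcribed.
So FenV is produced and active.
Required activator TorA is absent, so *dulD* is not transcribed.
So DulD is not produced.
ppGpp is absent, so NolC is active.
Sorbose is absent, so JovP is inactive.
With no repressor bound, *gixA* is transcribed.
So GixA is produced and active.
With repressor GixA bound, *elnS* is not transcribed.
So ElnS is not produced.
Malonate is absent, so QilC is inactive.
Required activator QilC is absent, so *gorR* is not transcribed.
So GorR is not produced.
Required activator GorR is absent, so *purG* is not transcribed.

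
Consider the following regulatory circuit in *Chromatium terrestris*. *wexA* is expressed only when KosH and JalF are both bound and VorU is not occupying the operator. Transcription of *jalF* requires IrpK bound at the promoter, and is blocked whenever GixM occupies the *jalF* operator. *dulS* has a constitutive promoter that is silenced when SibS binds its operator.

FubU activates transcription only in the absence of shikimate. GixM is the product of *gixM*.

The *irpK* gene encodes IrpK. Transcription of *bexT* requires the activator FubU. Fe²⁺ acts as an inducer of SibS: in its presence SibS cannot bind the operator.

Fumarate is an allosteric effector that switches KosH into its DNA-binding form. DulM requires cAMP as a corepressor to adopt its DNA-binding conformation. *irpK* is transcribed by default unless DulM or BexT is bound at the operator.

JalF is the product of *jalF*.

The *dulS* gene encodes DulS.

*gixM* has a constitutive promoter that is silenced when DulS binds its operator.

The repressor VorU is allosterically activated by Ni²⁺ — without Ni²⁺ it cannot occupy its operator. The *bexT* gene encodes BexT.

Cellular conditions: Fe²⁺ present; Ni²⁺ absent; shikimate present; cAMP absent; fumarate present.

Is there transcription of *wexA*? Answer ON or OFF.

ON

Ni²⁺ is absent, so VorU is inactive.
Fumarate is present, so KosH is active.
Fe²⁺ is present, so SibS is inactive.
With no repressor bound, *dulS* is transcribed.
So DulS is produced and active.
With repressor DulS bound, *gixM* is not transcribed.
So GixM is not produced.
cAMP is absent, so DulM is inactive.
Shikimate is present, so FubU is inactive.
Required activator FubU is absent, so *bexT* is not transcribed.
So BexT is not produced.
With no repressor bound, *irpK* is transcribed.
So IrpK is produced and active.
No repressor is bound and IrpK is active, so *jalF* is transcribed.
So JalF is produced and active.
No repressor is bound and KosH and JalF are active, so *wexA* is transcribed.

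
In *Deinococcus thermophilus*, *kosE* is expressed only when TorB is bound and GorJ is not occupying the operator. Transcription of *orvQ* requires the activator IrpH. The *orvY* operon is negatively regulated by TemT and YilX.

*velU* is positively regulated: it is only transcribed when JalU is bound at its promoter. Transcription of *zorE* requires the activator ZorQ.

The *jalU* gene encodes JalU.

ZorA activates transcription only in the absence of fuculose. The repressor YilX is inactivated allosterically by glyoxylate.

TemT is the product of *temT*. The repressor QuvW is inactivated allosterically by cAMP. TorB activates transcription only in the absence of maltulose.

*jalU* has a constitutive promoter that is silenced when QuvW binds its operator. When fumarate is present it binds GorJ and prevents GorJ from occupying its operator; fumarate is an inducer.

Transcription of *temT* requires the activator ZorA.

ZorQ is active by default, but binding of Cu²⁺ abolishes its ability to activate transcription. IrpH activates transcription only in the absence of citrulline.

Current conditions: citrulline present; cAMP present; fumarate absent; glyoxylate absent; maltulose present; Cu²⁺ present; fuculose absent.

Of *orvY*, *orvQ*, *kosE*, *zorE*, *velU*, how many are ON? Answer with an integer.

1

Fuculose is absent, so ZorA is active.
No repressor is bound and ZorA is active, so *temT* is transcribed.
So TemT is produced and active.
Glyoxylate is absent, so YilX is active.
With repressor TemT bound, *orvY* is not transcribed.
→ *orvY* is OFF.
Citrulline is present, so IrpH is inactive.
Required activator IrpH is absent, so *orvQ* is not transcribed.
→ *orvQ* is OFF.
Fumarate is absent, so GorJ is active.
Maltulose is present, so TorB is inactive.
With repressor GorJ bound, *kosE* is not transcribed.
→ *kosE* is OFF.
Cu²⁺ is present, so ZorQ is inactive.
Required activator ZorQ is absent, so *zorE* is not transcribed.
→ *zorE* is OFF.
cAMP is present, so QuvW is inactive.
With no repressor bound, *jalU* is transcribed.
So JalU is produced and active.
No repressor is bound and JalU is active, so *velU* is transcribed.
→ *velU* is ON.
1 of the 5 genes is transcribed.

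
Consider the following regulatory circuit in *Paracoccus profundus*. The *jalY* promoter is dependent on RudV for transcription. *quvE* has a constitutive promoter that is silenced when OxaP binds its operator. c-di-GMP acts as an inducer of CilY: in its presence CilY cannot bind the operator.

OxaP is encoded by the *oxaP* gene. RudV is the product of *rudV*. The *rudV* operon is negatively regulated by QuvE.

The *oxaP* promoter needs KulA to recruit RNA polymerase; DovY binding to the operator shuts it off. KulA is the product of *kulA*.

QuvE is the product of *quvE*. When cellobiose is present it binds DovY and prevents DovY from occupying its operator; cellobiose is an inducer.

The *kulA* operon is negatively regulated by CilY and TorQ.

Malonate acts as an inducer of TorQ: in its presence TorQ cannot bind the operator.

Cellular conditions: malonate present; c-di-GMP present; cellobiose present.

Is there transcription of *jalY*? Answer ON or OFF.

c-di-GMP is present, so CilY is inactive.
Malonate is present, so TorQ is inactive.
With no repressor bound, *kulA* is transcribed.
So KulA is produced and active.
Cellobiose is present, so DovY is inactive.
No repressor is bound and KulA is active, so *oxaP* is transcribed.
So OxaP is produced and active.
With repressor OxaP bound, *quvE* is not transcribed.
So QuvE is not produced.
With no repressor bound, *rudV* is transcribed.
So RudV is produced and active.
No repressor is bound and RudV is active, so *jalY* is transcribed.

ON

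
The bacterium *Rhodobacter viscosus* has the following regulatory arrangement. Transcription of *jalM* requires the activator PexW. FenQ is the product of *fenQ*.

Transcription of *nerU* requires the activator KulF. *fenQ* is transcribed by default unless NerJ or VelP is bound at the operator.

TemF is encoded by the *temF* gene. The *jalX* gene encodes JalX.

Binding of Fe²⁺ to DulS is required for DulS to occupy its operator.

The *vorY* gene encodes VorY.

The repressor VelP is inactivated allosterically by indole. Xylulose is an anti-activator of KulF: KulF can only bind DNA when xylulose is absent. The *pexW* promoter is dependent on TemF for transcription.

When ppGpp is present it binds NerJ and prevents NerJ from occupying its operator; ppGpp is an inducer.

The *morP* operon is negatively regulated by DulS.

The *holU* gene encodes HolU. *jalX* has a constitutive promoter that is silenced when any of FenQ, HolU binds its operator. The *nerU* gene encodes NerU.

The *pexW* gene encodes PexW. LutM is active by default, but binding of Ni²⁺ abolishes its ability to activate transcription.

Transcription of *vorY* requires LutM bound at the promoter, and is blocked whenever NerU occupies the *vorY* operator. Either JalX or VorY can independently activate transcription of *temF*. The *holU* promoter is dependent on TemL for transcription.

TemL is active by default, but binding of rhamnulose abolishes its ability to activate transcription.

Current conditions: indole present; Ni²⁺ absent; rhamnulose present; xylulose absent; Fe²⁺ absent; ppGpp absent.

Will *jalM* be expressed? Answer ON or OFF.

ON

ppGpp is absent, so NerJ is active.
Indole is present, so VelP is inactive.
With repressor NerJ bound, *fenQ* is not transcribed.
So FenQ is not produced.
Rhamnulose is present, so TemL is inactive.
Required activator TemL is absent, so *holU* is not transcribed.
So HolU is not produced.
With no repressor bound, *jalX* is transcribed.
So JalX is produced and active.
Ni²⁺ is absent, so LutM is active.
Xylulose is absent, so KulF is active.
No repressor is bound and KulF is active, so *nerU* is transcribed.
So NerU is produced and active.
With repressor NerU bound, *vorY* is not transcribed.
So VorY is not produced.
Activator JalX is present, so *temF* is transcribed.
So TemF is produced and active.
No repressor is bound and TemF is active, so *pexW* is transcribed.
So PexW is produced and active.
No repressor is bound and PexW is active, so *jalM* is transcribed.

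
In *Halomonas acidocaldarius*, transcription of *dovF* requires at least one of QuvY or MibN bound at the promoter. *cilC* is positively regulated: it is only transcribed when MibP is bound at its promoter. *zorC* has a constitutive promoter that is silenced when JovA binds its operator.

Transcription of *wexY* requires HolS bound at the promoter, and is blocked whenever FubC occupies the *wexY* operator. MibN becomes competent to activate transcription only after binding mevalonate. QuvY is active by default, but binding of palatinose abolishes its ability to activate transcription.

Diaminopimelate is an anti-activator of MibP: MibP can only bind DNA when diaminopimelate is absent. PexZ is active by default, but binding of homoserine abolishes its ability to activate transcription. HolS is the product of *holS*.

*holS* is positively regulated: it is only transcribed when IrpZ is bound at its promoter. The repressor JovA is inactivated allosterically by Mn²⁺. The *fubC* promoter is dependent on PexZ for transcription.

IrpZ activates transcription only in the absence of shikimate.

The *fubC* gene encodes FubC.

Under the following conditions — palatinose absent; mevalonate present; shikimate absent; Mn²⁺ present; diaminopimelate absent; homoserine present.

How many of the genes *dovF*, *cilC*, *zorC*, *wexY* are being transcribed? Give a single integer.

4

Palatinose is absent, so QuvY is active.
Mevalonate is present, so MibN is active.
Activator QuvY is present, so *dovF* is transcribed.
→ *dovF* is ON.
Diaminopimelate is absent, so MibP is active.
No repressor is bound and MibP is active, so *cilC* is transcribed.
→ *cilC* is ON.
Mn²⁺ is present, so JovA is inactive.
With no repressor bound, *zorC* is transcribed.
→ *zorC* is ON.
Shikimate is absent, so IrpZ is active.
No repressor is bound and IrpZ is active, so *holS* is transcribed.
So HolS is produced and active.
Homoserine is present, so PexZ is inactive.
Required activator PexZ is absent, so *fubC* is not transcribed.
So FubC is not produced.
No repressor is bound and HolS is active, so *wexY* is transcribed.
→ *wexY* is ON.
4 of the 4 genes are transcribed.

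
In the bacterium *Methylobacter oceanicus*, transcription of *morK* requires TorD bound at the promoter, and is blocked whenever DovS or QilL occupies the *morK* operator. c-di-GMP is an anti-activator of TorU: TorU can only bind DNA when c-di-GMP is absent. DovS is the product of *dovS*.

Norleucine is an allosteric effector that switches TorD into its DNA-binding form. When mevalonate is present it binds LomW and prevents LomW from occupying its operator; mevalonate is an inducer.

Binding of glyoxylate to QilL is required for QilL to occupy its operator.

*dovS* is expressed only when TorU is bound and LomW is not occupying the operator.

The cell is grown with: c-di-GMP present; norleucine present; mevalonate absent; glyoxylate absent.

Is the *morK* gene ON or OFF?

Norleucine is present, so TorD is active.
c-di-GMP is present, so TorU is inactive.
Mevalonate is absent, so LomW is active.
With repressor LomW bound, *dovS* is not transcribed.
So DovS is not produced.
Glyoxylate is absent, so QilL is inactive.
No repressor is bound and TorD is active, so *morK* is transcribed.

ON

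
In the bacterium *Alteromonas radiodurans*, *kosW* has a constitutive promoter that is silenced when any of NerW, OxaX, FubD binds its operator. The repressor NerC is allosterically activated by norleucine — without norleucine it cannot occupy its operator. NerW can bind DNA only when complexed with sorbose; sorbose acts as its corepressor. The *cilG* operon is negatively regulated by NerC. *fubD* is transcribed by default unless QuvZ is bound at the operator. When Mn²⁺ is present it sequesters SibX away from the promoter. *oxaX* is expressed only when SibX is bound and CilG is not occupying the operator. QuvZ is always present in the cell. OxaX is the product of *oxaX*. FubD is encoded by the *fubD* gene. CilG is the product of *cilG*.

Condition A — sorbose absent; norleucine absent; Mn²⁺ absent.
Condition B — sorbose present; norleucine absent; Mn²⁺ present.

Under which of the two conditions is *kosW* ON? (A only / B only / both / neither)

Condition A:
Sorbose is absent, so NerW is inactive.
Norleucine is absent, so NerC is inactive.
With no repressor bound, *cilG* is transcribed.
So CilG is produced and active.
Mn²⁺ is absent, so SibX is active.
With repressor CilG bound, *oxaX* is not transcribed.
So OxaX is not produced.
QuvZ is produced constitutively and is active.
With repressor QuvZ bound, *fubD* is not transcribed.
So FubD is not produced.
With no repressor bound, *kosW* is transcribed.
→ *kosW* is ON in A.
Condition B:
Sorbose is present, so NerW is active.
Norleucine is absent, so NerC is inactive.
With no repressor bound, *cilG* is transcribed.
So CilG is produced and active.
Mn²⁺ is present, so SibX is inactive.
With repressor CilG bound, *oxaX* is not transcribed.
So OxaX is not produced.
QuvZ is produced constitutively and is active.
With repressor QuvZ bound, *fubD* is not transcribed.
So FubD is not produced.
With repressor NerW bound, *kosW* is not transcribed.
→ *kosW* is OFF in B.

A only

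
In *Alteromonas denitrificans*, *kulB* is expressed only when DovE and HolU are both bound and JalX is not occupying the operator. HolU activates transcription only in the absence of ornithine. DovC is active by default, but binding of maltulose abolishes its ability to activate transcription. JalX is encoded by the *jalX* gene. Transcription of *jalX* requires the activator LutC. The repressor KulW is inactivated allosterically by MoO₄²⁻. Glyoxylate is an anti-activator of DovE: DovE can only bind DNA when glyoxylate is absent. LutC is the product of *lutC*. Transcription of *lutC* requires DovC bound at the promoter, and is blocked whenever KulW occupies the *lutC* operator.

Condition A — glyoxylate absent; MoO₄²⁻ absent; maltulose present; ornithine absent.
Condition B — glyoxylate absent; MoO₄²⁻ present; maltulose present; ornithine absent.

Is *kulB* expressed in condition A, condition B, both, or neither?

Condition A:
Glyoxylate is absent, so DovE is active.
MoO₄²⁻ is absent, so KulW is active.
Maltulose is present, so DovC is inactive.
With repressor KulW bound, *lutC* is not transcribed.
So LutC is not produced.
Required activator LutC is absent, so *jalX* is not transcribed.
So JalX is not produced.
Ornithine is absent, so HolU is active.
No repressor is bound and DovE and HolU are active, so *kulB* is transcribed.
→ *kulB* is ON in A.
Condition B:
Glyoxylate is absent, so DovE is active.
MoO₄²⁻ is present, so KulW is inactive.
Maltulose is present, so DovC is inactive.
Required activator DovC is absent, so *lutC* is not transcribed.
So LutC is not produced.
Required activator LutC is absent, so *jalX* is not transcribed.
So JalX is not produced.
Ornithine is absent, so HolU is active.
No repressor is bound and DovE and HolU are active, so *kulB* is transcribed.
→ *kulB* is ON in B.

both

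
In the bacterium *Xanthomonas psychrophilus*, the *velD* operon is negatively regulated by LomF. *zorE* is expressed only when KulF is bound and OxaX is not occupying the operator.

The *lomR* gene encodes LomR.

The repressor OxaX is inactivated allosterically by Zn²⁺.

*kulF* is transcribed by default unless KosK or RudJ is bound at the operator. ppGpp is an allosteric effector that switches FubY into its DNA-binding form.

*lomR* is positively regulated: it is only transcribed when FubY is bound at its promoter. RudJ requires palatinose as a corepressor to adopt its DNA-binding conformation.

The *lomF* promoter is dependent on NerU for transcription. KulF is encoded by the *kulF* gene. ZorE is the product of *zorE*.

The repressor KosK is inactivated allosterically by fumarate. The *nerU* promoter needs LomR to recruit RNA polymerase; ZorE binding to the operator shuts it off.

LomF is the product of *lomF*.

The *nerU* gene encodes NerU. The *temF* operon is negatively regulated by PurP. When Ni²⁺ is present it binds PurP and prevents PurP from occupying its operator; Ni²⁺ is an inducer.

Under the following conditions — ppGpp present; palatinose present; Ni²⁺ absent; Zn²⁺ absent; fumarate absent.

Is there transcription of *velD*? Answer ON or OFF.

OFF

Fumarate is absent, so KosK is active.
Palatinose is present, so RudJ is active.
With repressor KosK bound, *kulF* is not transcribed.
So KulF is not produced.
Zn²⁺ is absent, so OxaX is active.
With repressor OxaX bound, *zorE* is not transcribed.
So ZorE is not produced.
ppGpp is present, so FubY is active.
No repressor is bound and FubY is active, so *lomR* is transcribed.
So LomR is produced and active.
No repressor is bound and LomR is active, so *nerU* is transcribed.
So NerU is produced and active.
No repressor is bound and NerU is active, so *lomF* is transcribed.
So LomF is produced and active.
With repressor LomF bound, *velD* is not transcribed.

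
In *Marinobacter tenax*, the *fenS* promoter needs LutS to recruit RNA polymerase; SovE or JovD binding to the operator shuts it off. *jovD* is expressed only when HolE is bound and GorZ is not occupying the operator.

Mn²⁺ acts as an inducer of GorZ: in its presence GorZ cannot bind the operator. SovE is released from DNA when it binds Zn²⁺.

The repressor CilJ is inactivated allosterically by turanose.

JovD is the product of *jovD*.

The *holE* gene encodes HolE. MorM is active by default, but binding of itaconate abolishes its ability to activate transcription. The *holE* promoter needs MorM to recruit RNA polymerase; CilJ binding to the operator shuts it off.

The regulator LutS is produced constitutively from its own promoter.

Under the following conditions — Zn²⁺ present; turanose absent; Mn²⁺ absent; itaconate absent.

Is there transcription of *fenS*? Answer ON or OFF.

LutS is produced constitutively and is active.
Zn²⁺ is present, so SovE is inactive.
Turanose is absent, so CilJ is active.
Itaconate is absent, so MorM is active.
With repressor CilJ bound, *holE* is not transcribed.
So HolE is not produced.
Mn²⁺ is absent, so GorZ is active.
With repressor GorZ bound, *jovD* is not transcribed.
So JovD is not produced.
No repressor is bound and LutS is active, so *fenS* is transcribed.

ON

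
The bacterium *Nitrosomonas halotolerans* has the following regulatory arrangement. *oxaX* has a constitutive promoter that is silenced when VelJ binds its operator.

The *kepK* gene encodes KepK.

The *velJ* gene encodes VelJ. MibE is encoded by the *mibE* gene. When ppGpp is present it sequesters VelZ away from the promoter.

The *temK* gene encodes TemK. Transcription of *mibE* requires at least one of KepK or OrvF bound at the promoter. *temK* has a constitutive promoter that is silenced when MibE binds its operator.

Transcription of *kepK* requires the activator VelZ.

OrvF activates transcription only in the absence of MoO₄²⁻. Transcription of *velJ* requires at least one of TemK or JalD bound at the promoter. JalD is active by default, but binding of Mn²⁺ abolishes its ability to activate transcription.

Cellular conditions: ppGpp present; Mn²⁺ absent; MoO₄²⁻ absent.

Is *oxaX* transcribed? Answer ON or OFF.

OFF

ppGpp is present, so VelZ is inactive.
Required activator VelZ is absent, so *kepK* is not transcribed.
So KepK is not produced.
MoO₄²⁻ is absent, so OrvF is active.
Activator OrvF is present, so *mibE* is transcribed.
So MibE is produced and active.
With repressor MibE bound, *temK* is not transcribed.
So TemK is not produced.
Mn²⁺ is absent, so JalD is active.
Activator JalD is present, so *velJ* is transcribed.
So VelJ is produced and active.
With repressor VelJ bound, *oxaX* is not transcribed.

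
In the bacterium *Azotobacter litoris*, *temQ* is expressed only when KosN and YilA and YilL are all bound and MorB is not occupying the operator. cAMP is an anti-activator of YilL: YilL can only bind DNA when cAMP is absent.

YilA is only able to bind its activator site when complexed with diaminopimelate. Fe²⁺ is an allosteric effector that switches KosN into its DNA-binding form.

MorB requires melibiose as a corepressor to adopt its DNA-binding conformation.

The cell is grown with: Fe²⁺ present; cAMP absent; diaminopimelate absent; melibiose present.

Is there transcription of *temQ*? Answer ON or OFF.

Fe²⁺ is present, so KosN is active.
Diaminopimelate is absent, so YilA is inactive.
Melibiose is present, so MorB is active.
cAMP is absent, so YilL is active.
With repressor MorB bound, *temQ* is not transcribed.

OFF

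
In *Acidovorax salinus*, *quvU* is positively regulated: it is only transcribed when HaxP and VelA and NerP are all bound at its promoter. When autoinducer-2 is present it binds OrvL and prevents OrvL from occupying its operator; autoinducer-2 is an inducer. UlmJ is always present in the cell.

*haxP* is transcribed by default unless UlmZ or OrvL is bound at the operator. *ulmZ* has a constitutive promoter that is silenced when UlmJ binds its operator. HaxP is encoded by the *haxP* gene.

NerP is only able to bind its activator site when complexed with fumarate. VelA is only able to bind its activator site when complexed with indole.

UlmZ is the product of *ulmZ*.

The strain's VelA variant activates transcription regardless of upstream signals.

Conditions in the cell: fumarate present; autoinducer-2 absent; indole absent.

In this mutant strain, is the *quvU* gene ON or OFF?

OFF

UlmJ is produced constitutively and is active.
With repressor UlmJ bound, *ulmZ* is not transcribed.
So UlmZ is not produced.
Autoinducer-2 is absent, so OrvL is active.
With repressor OrvL bound, *haxP* is not transcribed.
So HaxP is not produced.
VelA is constitutively active in this strain.
Fumarate is present, so NerP is active.
Required activator HaxP is absent, so *quvU* is not transcribed.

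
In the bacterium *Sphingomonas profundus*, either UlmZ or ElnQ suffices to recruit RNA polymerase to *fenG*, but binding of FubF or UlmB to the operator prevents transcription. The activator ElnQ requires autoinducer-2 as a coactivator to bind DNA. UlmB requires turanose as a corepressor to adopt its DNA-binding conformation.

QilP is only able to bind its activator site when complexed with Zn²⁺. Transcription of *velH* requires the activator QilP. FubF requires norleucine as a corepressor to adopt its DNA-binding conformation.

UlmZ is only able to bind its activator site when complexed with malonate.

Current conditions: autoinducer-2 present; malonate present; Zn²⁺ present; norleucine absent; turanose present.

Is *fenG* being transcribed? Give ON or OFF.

Malonate is present, so UlmZ is active.
Norleucine is absent, so FubF is inactive.
Turanose is present, so UlmB is active.
Autoinducer-2 is present, so ElnQ is active.
With repressor UlmB bound, *fenG* is not transcribed.

OFF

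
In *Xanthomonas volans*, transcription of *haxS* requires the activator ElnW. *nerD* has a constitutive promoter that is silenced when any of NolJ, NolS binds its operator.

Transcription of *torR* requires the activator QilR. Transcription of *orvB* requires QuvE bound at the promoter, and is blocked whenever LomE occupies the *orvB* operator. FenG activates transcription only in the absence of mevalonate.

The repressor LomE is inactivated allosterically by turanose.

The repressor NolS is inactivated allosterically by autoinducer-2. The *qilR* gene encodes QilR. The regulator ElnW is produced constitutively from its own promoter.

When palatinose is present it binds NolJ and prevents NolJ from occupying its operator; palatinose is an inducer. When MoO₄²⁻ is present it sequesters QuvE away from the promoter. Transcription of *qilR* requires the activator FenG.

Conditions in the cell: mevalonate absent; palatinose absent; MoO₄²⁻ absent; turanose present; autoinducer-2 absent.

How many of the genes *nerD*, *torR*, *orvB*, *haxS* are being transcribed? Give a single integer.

Palatinose is absent, so NolJ is active.
Autoinducer-2 is absent, so NolS is active.
With repressor NolJ bound, *nerD* is not transcribed.
→ *nerD* is OFF.
Mevalonate is absent, so FenG is active.
No repressor is bound and FenG is active, so *qilR* is transcribed.
So QilR is produced and active.
No repressor is bound and QilR is active, so *torR* is transcribed.
→ *torR* is ON.
MoO₄²⁻ is absent, so QuvE is active.
Turanose is present, so LomE is inactive.
No repressor is bound and QuvE is active, so *orvB* is transcribed.
→ *orvB* is ON.
ElnW is produced constitutively and is active.
No repressor is bound and ElnW is active, so *haxS* is transcribed.
→ *haxS* is ON.
3 of the 4 genes are transcribed.

3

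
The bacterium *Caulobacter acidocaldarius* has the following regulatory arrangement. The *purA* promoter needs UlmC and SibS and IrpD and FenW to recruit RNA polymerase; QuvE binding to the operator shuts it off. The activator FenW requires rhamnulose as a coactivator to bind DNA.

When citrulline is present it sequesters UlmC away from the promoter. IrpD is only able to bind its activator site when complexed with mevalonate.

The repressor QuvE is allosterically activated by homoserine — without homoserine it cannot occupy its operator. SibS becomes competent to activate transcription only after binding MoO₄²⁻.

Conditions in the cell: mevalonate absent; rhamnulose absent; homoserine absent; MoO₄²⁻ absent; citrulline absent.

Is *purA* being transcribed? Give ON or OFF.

OFF

Citrulline is absent, so UlmC is active.
Homoserine is absent, so QuvE is inactive.
MoO₄²⁻ is absent, so SibS is inactive.
Mevalonate is absent, so IrpD is inactive.
Rhamnulose is absent, so FenW is inactive.
Required activator SibS is absent, so *purA* is not transcribed.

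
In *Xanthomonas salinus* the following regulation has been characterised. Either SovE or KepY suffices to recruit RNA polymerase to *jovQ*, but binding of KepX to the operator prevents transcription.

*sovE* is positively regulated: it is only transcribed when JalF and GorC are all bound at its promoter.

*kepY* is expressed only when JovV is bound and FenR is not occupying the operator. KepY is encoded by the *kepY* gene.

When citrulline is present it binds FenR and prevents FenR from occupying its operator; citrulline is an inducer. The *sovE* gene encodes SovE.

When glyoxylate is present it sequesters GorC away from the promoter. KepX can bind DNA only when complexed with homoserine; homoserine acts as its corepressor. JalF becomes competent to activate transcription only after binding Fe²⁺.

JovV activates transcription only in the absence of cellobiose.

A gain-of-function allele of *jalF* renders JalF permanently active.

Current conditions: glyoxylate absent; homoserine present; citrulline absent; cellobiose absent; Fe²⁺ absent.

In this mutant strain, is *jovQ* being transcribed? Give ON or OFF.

JalF is constitutively active in this strain.
Glyoxylate is absent, so GorC is active.
No repressor is bound and JalF and GorC are active, so *sovE* is transcribed.
So SovE is produced and active.
Homoserine is present, so KepX is active.
Cellobiose is absent, so JovV is active.
Citrulline is absent, so FenR is active.
With repressor FenR bound, *kepY* is not transcribed.
So KepY is not produced.
With repressor KepX bound, *jovQ* is not transcribed.

OFF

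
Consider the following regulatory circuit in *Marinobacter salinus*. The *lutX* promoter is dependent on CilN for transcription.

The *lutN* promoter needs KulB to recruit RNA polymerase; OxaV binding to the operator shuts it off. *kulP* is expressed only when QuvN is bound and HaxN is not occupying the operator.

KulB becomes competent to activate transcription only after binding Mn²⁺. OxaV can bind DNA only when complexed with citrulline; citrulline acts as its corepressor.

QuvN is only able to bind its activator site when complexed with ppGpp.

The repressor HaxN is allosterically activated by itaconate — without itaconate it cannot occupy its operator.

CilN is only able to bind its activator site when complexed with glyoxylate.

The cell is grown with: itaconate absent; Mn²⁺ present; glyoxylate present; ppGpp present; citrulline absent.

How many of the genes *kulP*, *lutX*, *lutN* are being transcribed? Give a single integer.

ppGpp is present, so QuvN is active.
Itaconate is absent, so HaxN is inactive.
No repressor is bound and QuvN is active, so *kulP* is transcribed.
→ *kulP* is ON.
Glyoxylate is present, so CilN is active.
No repressor is bound and CilN is active, so *lutX* is transcribed.
→ *lutX* is ON.
Citrulline is absent, so OxaV is inactive.
Mn²⁺ is present, so KulB is active.
No repressor is bound and KulB is active, so *lutN* is transcribed.
→ *lutN* is ON.
3 of the 3 genes are transcribed.

3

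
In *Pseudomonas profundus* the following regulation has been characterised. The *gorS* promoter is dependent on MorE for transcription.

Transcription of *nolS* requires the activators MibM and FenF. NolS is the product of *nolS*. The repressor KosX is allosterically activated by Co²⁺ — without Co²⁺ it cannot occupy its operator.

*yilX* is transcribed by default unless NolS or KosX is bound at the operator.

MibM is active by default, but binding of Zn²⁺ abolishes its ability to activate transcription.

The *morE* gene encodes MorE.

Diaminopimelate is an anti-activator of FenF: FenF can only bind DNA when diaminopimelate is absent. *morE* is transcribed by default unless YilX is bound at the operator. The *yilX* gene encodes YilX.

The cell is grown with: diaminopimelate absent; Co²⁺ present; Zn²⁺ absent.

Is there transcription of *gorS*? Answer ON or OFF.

ON

Zn²⁺ is absent, so MibM is active.
Diaminopimelate is absent, so FenF is active.
No repressor is bound and MibM and FenF are active, so *nolS* is transcribed.
So NolS is produced and active.
Co²⁺ is present, so KosX is active.
With repressor NolS bound, *yilX* is not transcribed.
So YilX is not produced.
With no repressor bound, *morE* is transcribed.
So MorE is produced and active.
No repressor is bound and MorE is active, so *gorS* is transcribed.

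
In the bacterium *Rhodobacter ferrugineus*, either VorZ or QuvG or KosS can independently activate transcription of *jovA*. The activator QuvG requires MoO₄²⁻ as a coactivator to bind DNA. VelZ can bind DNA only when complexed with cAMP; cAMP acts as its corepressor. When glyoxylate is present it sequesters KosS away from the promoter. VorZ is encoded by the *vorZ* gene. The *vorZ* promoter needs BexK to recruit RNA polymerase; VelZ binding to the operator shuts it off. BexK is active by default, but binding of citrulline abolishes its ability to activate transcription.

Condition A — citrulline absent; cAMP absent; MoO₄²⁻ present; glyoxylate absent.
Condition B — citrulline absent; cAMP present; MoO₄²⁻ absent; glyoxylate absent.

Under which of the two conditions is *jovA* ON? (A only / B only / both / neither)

Condition A:
Citrulline is absent, so BexK is active.
cAMP is absent, so VelZ is inactive.
No repressor is bound and BexK is active, so *vorZ* is transcribed.
So VorZ is produced and active.
MoO₄²⁻ is present, so QuvG is active.
Glyoxylate is absent, so KosS is active.
Activator VorZ is present, so *jovA* is transcribed.
→ *jovA* is ON in A.
Condition B:
Citrulline is absent, so BexK is active.
cAMP is present, so VelZ is active.
With repressor VelZ bound, *vorZ* is not transcribed.
So VorZ is not produced.
MoO₄²⁻ is absent, so QuvG is inactive.
Glyoxylate is absent, so KosS is active.
Activator KosS is present, so *jovA* is transcribed.
→ *jovA* is ON in B.

both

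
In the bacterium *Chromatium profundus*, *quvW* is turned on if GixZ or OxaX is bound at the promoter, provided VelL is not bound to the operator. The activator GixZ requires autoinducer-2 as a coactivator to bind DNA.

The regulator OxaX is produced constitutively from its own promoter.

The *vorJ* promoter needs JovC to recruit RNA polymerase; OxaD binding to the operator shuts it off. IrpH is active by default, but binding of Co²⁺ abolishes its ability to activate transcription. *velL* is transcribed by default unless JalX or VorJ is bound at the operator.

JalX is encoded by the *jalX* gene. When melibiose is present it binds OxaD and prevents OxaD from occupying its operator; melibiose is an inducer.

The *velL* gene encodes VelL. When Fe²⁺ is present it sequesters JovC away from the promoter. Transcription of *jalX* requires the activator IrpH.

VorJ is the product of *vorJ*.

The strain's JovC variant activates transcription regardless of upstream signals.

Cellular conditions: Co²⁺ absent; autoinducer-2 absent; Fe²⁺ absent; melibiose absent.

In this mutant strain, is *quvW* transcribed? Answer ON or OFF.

Autoinducer-2 is absent, so GixZ is inactive.
Co²⁺ is absent, so IrpH is active.
No repressor is bound and IrpH is active, so *jalX* is transcribed.
So JalX is produced and active.
Melibiose is absent, so OxaD is active.
JovC is constitutively active in this strain.
With repressor OxaD bound, *vorJ* is not transcribed.
So VorJ is not produced.
With repressor JalX bound, *velL* is not transcribed.
So VelL is not produced.
OxaX is produced constitutively and is active.
Activator OxaX is present, so *quvW* is transcribed.

ON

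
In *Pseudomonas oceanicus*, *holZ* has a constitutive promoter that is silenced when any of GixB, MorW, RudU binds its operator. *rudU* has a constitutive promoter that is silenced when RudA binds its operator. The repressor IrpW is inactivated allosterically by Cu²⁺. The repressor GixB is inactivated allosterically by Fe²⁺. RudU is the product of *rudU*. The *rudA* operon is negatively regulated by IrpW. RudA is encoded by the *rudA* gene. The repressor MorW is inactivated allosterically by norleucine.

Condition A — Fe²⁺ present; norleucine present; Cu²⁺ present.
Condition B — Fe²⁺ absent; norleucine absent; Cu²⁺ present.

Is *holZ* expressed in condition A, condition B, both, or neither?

A only

Condition A:
Fe²⁺ is present, so GixB is inactive.
Norleucine is present, so MorW is inactive.
Cu²⁺ is present, so IrpW is inactive.
With no repressor bound, *rudA* is transcribed.
So RudA is produced and active.
With repressor RudA bound, *rudU* is not transcribed.
So RudU is not produced.
With no repressor bound, *holZ* is transcribed.
→ *holZ* is ON in A.
Condition B:
Fe²⁺ is absent, so GixB is active.
Norleucine is absent, so MorW is active.
Cu²⁺ is present, so IrpW is inactive.
With no repressor bound, *rudA* is transcribed.
So RudA is produced and active.
With repressor RudA bound, *rudU* is not transcribed.
So RudU is not produced.
With repressor GixB bound, *holZ* is not transcribed.
→ *holZ* is OFF in B.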